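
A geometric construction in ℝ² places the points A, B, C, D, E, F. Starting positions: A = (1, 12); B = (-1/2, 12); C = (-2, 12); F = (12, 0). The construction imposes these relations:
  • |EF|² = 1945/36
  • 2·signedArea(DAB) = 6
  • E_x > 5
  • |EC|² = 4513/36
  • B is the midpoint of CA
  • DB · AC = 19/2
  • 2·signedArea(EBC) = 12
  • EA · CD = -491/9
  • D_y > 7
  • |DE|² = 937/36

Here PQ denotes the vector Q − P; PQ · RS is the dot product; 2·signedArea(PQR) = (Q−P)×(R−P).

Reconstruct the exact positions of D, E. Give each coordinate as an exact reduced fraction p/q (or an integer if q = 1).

1. D_x = 8/3  [2·signedArea(DAB) = 6 ∩ DB · AC = 19/2]
2. D_y = 8  [2·signedArea(DAB) = 6 ∩ DB · AC = 19/2]
   → D = (8/3, 8)
3. E_x = 35/6  [2·signedArea(EBC) = 12 ∩ EA · CD = -491/9]
4. E_y = 4  [2·signedArea(EBC) = 12 ∩ EA · CD = -491/9]
   → E = (35/6, 4)

D = (8/3, 8)
E = (35/6, 4)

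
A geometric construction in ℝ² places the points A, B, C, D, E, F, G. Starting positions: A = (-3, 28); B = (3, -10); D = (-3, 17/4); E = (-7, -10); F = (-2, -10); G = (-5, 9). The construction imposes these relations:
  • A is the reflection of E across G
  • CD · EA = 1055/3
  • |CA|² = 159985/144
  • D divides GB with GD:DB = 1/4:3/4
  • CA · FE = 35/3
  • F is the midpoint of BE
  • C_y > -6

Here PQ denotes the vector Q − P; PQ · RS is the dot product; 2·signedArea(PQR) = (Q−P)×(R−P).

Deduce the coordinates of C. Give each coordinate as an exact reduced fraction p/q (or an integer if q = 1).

1. C_x = -2/3  [CA · FE = 35/3 ∩ CD · EA = 1055/3]
2. C_y = -21/4  [CA · FE = 35/3 ∩ CD · EA = 1055/3]
   → C = (-2/3, -21/4)

C = (-2/3, -21/4)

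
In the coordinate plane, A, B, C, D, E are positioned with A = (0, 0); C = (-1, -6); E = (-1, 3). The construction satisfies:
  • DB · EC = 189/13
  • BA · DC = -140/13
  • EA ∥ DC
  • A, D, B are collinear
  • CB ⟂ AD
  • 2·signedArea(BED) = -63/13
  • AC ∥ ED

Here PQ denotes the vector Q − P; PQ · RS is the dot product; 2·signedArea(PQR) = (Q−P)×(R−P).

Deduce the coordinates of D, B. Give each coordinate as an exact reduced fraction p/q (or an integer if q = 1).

1. D_x = -2  [EA ∥ DC ∩ AC ∥ ED]
2. D_y = -3  [EA ∥ DC ∩ AC ∥ ED]
   → D = (-2, -3)
3. B_x = -40/13  [A, D, B are collinear ∩ CB ⟂ AD]
4. B_y = -60/13  [A, D, B are collinear ∩ CB ⟂ AD]
   → B = (-40/13, -60/13)

B = (-40/13, -60/13)
D = (-2, -3)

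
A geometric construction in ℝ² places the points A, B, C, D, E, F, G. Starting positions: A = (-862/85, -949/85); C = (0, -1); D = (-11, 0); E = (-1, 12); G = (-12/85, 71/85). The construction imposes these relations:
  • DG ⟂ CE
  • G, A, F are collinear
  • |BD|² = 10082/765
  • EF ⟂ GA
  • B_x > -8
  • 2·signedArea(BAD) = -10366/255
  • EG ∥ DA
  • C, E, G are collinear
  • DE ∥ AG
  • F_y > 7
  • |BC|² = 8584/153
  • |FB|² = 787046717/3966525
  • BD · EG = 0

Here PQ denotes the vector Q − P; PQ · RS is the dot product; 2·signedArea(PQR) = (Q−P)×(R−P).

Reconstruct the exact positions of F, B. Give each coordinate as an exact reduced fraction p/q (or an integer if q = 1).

1. F_x = 25913/5185  [G, A, F are collinear ∩ EF ⟂ GA]
2. F_y = 7261/1037  [G, A, F are collinear ∩ EF ⟂ GA]
   → F = (25913/5185, 7261/1037)
3. B_x = -1882/255  [BD · EG = 0 ∩ 2·signedArea(BAD) = -10366/255]
4. B_y = 71/255  [BD · EG = 0 ∩ 2·signedArea(BAD) = -10366/255]
   → B = (-1882/255, 71/255)

B = (-1882/255, 71/255)
F = (25913/5185, 7261/1037)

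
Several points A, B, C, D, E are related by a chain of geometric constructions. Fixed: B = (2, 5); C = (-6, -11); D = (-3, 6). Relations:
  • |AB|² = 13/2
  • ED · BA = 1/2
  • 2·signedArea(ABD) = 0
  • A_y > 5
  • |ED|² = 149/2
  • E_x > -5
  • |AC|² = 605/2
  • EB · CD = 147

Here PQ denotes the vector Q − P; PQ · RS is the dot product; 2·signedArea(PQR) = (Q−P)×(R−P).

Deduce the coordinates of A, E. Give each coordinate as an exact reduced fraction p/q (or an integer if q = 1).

1. A_x = -1/2  [line -1·x + -5·y + 27 = 0 ∩ |AB|² = 13/2]
2. A_y = 11/2  [line -1·x + -5·y + 27 = 0 ∩ |AB|² = 13/2]
   → A = (-1/2, 11/2)
3. E_x = -9/2  [EB · CD = 147 ∩ ED · BA = 1/2]
4. E_y = -5/2  [EB · CD = 147 ∩ ED · BA = 1/2]
   → E = (-9/2, -5/2)

A = (-1/2, 11/2)
E = (-9/2, -5/2)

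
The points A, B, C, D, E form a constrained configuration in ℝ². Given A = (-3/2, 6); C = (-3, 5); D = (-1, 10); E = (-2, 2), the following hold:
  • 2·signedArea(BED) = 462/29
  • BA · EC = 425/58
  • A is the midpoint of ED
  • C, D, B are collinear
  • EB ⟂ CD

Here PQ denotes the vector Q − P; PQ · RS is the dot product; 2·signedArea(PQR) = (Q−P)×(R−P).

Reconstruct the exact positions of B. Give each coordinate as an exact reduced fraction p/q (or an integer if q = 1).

B = (-113/29, 80/29)

1. B_x = -113/29  [C, D, B are collinear ∩ EB ⟂ CD]
2. B_y = 80/29  [C, D, B are collinear ∩ EB ⟂ CD]
   → B = (-113/29, 80/29)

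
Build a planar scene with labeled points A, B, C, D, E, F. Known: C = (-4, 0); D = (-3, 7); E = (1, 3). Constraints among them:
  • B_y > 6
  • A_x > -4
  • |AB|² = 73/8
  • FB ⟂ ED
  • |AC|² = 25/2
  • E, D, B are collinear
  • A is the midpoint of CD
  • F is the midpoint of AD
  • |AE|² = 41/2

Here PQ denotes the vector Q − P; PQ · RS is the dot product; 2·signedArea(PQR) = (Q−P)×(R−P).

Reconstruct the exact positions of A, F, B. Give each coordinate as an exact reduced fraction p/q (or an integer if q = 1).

1. A_x = -7/2  [A is the midpoint of CD]
2. A_y = 7/2  [A is the midpoint of CD]
   → A = (-7/2, 7/2)
3. F_x = -13/4  [F is the midpoint of AD]
4. F_y = 21/4  [F is the midpoint of AD]
   → F = (-13/4, 21/4)
5. B_x = -9/4  [E, D, B are collinear ∩ FB ⟂ ED]
6. B_y = 25/4  [E, D, B are collinear ∩ FB ⟂ ED]
   → B = (-9/4, 25/4)

A = (-7/2, 7/2)
B = (-9/4, 25/4)
F = (-13/4, 21/4)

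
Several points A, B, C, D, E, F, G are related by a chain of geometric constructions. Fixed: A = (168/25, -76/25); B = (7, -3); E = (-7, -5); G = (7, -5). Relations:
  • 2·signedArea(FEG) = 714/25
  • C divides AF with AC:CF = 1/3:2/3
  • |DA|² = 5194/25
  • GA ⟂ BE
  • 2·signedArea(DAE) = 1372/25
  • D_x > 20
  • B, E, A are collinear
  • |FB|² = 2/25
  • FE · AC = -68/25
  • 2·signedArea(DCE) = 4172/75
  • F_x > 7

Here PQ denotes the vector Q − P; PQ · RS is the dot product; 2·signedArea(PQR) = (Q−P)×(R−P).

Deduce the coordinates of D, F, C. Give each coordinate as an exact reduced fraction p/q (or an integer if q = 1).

C = (518/75, -226/75)
D = (21, -5)
F = (182/25, -74/25)

1. D_x = 21  [line 49/25·x + -343/25·y + -2744/25 = 0 ∩ |DA|² = 5194/25]
2. D_y = -5  [line 49/25·x + -343/25·y + -2744/25 = 0 ∩ |DA|² = 5194/25]
   → D = (21, -5)
3. F_y = -74/25  [2·signedArea(FEG) = 714/25]
4. F_x = 182/25  [|FB|² = 2/25]
   → F = (182/25, -74/25)
5. C_x = 518/75  [2·signedArea(DCE) = 4172/75 ∩ C divides AF with AC:CF = 1/3:2/3]
6. C_y = -226/75  [2·signedArea(DCE) = 4172/75 ∩ C divides AF with AC:CF = 1/3:2/3]
   → C = (518/75, -226/75)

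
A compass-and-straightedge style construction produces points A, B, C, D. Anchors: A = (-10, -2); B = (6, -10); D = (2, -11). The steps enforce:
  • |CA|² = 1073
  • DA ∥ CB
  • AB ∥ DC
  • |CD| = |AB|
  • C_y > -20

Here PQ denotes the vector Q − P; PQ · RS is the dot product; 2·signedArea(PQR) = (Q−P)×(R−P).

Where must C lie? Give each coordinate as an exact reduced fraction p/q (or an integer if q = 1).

C = (18, -19)

1. C_x = 18  [DA ∥ CB ∩ AB ∥ DC]
2. C_y = -19  [DA ∥ CB ∩ AB ∥ DC]
   → C = (18, -19)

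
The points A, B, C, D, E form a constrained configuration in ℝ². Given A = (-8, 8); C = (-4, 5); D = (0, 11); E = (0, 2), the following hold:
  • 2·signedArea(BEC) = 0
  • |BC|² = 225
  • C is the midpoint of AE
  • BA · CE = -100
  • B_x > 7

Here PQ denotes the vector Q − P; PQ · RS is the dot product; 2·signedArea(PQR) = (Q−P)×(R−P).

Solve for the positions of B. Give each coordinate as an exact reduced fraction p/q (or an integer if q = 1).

B = (8, -4)

1. B_x = 8  [2·signedArea(BEC) = 0 ∩ BA · CE = -100]
2. B_y = -4  [2·signedArea(BEC) = 0 ∩ BA · CE = -100]
   → B = (8, -4)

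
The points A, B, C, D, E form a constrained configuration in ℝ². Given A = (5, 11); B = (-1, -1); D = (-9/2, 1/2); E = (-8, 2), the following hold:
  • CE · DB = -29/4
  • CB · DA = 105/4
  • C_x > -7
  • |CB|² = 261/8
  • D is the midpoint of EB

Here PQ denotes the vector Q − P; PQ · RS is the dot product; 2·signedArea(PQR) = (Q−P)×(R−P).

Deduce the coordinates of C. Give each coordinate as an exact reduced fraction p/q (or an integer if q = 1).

1. C_x = -25/4  [CB · DA = 105/4 ∩ CE · DB = -29/4]
2. C_y = 5/4  [CB · DA = 105/4 ∩ CE · DB = -29/4]
   → C = (-25/4, 5/4)

C = (-25/4, 5/4)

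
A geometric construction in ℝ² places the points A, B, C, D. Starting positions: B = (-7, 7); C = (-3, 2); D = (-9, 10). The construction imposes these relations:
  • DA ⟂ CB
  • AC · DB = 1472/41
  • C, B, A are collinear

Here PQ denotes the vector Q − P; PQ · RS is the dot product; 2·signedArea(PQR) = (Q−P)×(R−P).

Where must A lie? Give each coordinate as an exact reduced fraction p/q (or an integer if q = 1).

1. A_x = -379/41  [C, B, A are collinear ∩ DA ⟂ CB]
2. A_y = 402/41  [C, B, A are collinear ∩ DA ⟂ CB]
   → A = (-379/41, 402/41)

A = (-379/41, 402/41)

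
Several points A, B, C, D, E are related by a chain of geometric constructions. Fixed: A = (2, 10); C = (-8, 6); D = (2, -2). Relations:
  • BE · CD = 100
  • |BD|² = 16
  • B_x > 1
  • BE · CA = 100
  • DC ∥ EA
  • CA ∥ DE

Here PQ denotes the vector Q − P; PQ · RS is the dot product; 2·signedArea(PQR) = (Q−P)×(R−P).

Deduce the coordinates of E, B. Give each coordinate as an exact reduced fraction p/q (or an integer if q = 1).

B = (2, 2)
E = (12, 2)

1. E_x = 12  [DC ∥ EA ∩ CA ∥ DE]
2. E_y = 2  [DC ∥ EA ∩ CA ∥ DE]
   → E = (12, 2)
3. B_x = 2  [BE · CA = 100 ∩ BE · CD = 100]
4. B_y = 2  [BE · CA = 100 ∩ BE · CD = 100]
   → B = (2, 2)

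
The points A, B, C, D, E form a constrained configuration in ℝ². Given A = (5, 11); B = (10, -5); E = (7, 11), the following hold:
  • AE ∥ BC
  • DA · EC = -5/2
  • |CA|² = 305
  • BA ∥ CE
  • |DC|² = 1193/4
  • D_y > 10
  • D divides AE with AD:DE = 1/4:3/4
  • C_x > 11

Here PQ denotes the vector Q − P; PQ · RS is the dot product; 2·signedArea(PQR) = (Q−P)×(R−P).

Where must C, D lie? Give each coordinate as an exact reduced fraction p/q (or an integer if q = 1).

C = (12, -5)
D = (11/2, 11)

1. C_x = 12  [BA ∥ CE ∩ AE ∥ BC]
2. C_y = -5  [BA ∥ CE ∩ AE ∥ BC]
   → C = (12, -5)
3. D_x = 11/2  [D divides AE with AD:DE = 1/4:3/4]
4. D_y = 11  [D divides AE with AD:DE = 1/4:3/4]
   → D = (11/2, 11)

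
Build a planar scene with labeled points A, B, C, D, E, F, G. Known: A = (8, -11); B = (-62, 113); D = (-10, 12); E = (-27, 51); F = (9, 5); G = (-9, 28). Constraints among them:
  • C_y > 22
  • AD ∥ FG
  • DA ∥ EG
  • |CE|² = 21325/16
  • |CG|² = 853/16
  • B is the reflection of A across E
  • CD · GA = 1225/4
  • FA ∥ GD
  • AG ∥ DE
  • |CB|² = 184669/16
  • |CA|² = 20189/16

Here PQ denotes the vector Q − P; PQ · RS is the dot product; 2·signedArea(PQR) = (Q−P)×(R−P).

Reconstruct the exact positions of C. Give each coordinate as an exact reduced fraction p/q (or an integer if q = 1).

C = (-9/2, 89/4)

1. C_x = -9/2  [line -17·x + 39·y + -3777/4 = 0 ∩ |CB|² = 184669/16]
2. C_y = 89/4  [line -17·x + 39·y + -3777/4 = 0 ∩ |CB|² = 184669/16]
   → C = (-9/2, 89/4)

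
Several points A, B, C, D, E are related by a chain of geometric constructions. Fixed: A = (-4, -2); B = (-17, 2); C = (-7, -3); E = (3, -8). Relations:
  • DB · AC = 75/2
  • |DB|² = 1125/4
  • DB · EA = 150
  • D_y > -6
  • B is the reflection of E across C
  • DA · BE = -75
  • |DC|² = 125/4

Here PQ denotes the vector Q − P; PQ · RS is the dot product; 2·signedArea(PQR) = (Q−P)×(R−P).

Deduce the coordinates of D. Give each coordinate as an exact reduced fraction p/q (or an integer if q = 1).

1. D_x = -2  [DB · AC = 75/2 ∩ DB · EA = 150]
2. D_y = -11/2  [DB · AC = 75/2 ∩ DB · EA = 150]
   → D = (-2, -11/2)

D = (-2, -11/2)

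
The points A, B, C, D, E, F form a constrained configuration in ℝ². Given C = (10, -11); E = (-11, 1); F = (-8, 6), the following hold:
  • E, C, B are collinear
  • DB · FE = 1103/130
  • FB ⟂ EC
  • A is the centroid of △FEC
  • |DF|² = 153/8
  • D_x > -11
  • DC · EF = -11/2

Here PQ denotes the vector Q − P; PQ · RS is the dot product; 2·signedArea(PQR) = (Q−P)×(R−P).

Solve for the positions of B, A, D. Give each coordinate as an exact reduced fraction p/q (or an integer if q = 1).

1. B_x = -708/65  [E, C, B are collinear ∩ FB ⟂ EC]
2. B_y = 61/65  [E, C, B are collinear ∩ FB ⟂ EC]
   → B = (-708/65, 61/65)
3. A_x = -3  [A is the centroid of △FEC]
4. A_y = -4/3  [A is the centroid of △FEC]
   → A = (-3, -4/3)
5. D_x = -41/4  [line 3·x + 5·y + 39/2 = 0 ∩ |DF|² = 153/8]
6. D_y = 9/4  [line 3·x + 5·y + 39/2 = 0 ∩ |DF|² = 153/8]
   → D = (-41/4, 9/4)

A = (-3, -4/3)
B = (-708/65, 61/65)
D = (-41/4, 9/4)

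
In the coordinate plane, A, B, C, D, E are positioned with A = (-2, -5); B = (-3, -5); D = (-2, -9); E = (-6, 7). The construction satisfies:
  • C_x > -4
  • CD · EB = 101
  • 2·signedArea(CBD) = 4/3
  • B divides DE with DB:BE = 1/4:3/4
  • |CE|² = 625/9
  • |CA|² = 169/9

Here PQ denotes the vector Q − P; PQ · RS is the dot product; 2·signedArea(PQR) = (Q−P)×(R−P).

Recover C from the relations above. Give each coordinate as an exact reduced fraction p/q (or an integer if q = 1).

C = (-11/3, -1)

1. C_x = -11/3  [2·signedArea(CBD) = 4/3 ∩ CD · EB = 101]
2. C_y = -1  [2·signedArea(CBD) = 4/3 ∩ CD · EB = 101]
   → C = (-11/3, -1)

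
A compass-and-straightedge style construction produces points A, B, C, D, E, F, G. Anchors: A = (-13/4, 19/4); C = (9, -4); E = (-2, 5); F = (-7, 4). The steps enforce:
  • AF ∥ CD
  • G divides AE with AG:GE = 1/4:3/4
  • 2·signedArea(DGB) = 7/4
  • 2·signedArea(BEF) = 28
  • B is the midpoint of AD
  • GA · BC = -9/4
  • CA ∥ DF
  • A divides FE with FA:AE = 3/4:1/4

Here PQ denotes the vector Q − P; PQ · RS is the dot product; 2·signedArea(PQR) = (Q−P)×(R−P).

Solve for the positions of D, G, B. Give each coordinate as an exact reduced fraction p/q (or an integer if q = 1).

B = (1, 0)
D = (21/4, -19/4)
G = (-47/16, 77/16)

1. D_x = 21/4  [CA ∥ DF ∩ AF ∥ CD]
2. D_y = -19/4  [CA ∥ DF ∩ AF ∥ CD]
   → D = (21/4, -19/4)
3. G_x = -47/16  [G divides AE with AG:GE = 1/4:3/4]
4. G_y = 77/16  [G divides AE with AG:GE = 1/4:3/4]
   → G = (-47/16, 77/16)
5. B_x = 1  [B is the midpoint of AD]
6. B_y = 0  [B is the midpoint of AD]
   → B = (1, 0)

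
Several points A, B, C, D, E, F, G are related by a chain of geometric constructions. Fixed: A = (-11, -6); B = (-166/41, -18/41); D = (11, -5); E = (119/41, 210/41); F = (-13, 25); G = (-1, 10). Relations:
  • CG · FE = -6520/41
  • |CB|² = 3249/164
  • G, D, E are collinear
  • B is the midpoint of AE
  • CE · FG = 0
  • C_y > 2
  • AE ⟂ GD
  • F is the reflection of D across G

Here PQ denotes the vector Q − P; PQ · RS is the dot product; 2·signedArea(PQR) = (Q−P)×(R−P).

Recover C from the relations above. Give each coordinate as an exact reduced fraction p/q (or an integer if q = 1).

1. C_x = -47/82  [line -12·x + 15·y + -42 = 0 ∩ |CB|² = 3249/164]
2. C_y = 96/41  [line -12·x + 15·y + -42 = 0 ∩ |CB|² = 3249/164]
   → C = (-47/82, 96/41)

C = (-47/82, 96/41)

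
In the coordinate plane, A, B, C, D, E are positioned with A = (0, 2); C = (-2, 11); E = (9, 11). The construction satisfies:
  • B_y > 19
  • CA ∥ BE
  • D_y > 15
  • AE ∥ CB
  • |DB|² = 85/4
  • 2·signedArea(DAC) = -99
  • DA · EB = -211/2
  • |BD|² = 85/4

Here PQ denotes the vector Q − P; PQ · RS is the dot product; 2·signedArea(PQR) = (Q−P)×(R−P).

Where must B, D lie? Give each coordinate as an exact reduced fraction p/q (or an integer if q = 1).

1. B_x = 7  [CA ∥ BE ∩ AE ∥ CB]
2. B_y = 20  [CA ∥ BE ∩ AE ∥ CB]
   → B = (7, 20)
3. D_x = 8  [2·signedArea(DAC) = -99 ∩ DA · EB = -211/2]
4. D_y = 31/2  [2·signedArea(DAC) = -99 ∩ DA · EB = -211/2]
   → D = (8, 31/2)

B = (7, 20)
D = (8, 31/2)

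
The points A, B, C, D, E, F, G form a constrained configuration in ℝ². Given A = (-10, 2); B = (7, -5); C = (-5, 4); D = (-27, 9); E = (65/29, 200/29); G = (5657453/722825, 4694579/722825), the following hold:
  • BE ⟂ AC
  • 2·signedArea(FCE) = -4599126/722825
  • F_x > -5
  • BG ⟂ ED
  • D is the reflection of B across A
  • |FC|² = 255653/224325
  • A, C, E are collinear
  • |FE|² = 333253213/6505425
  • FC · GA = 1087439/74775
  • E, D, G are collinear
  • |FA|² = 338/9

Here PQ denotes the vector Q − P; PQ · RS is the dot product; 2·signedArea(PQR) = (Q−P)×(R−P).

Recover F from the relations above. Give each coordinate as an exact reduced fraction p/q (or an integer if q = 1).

1. F_x = -8799047/2168475  [2·signedArea(FCE) = -4599126/722825 ∩ FC · GA = 1087439/74775]
2. F_y = 7585879/2168475  [2·signedArea(FCE) = -4599126/722825 ∩ FC · GA = 1087439/74775]
   → F = (-8799047/2168475, 7585879/2168475)

F = (-8799047/2168475, 7585879/2168475)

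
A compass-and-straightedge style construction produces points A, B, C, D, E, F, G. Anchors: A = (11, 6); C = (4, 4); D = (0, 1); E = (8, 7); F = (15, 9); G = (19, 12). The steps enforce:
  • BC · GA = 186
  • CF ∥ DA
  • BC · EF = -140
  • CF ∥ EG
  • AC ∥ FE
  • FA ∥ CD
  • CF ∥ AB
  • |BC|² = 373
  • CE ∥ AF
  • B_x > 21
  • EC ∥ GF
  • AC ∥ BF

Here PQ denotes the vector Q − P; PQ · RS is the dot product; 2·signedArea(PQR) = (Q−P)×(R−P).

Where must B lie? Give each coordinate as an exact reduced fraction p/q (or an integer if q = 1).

B = (22, 11)

1. B_x = 22  [AC ∥ BF ∩ CF ∥ AB]
2. B_y = 11  [AC ∥ BF ∩ CF ∥ AB]
   → B = (22, 11)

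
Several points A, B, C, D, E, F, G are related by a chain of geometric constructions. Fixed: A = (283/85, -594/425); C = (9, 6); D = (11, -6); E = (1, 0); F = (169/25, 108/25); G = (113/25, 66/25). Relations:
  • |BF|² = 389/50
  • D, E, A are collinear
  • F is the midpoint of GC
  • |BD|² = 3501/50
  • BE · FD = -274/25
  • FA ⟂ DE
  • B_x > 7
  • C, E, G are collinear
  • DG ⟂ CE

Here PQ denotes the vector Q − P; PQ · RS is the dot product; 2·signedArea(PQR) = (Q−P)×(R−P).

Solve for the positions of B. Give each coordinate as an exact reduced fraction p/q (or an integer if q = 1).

1. B_x = 391/50  [line -106/25·x + 258/25·y + 76/5 = 0 ∩ |BF|² = 389/50]
2. B_y = 87/50  [line -106/25·x + 258/25·y + 76/5 = 0 ∩ |BF|² = 389/50]
   → B = (391/50, 87/50)

B = (391/50, 87/50)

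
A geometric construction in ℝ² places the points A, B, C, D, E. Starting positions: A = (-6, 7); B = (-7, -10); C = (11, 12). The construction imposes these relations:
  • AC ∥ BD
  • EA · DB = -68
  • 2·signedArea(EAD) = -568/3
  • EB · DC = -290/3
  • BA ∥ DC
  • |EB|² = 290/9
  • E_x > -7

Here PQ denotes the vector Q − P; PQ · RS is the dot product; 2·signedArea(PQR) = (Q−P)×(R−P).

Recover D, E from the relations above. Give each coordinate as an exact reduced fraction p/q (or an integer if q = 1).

D = (10, -5)
E = (-20/3, -13/3)

1. D_x = 10  [BA ∥ DC ∩ AC ∥ BD]
2. D_y = -5  [BA ∥ DC ∩ AC ∥ BD]
   → D = (10, -5)
3. E_x = -20/3  [EB · DC = -290/3 ∩ 2·signedArea(EAD) = -568/3]
4. E_y = -13/3  [EB · DC = -290/3 ∩ 2·signedArea(EAD) = -568/3]
   → E = (-20/3, -13/3)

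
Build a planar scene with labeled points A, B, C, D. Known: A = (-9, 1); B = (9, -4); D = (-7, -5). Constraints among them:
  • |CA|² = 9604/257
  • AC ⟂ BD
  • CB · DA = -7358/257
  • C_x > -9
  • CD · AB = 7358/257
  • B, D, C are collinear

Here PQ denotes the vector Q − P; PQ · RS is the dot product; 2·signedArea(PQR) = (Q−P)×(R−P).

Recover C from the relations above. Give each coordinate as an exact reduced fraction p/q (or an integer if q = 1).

C = (-2215/257, -1311/257)

1. C_x = -2215/257  [B, D, C are collinear ∩ AC ⟂ BD]
2. C_y = -1311/257  [B, D, C are collinear ∩ AC ⟂ BD]
   → C = (-2215/257, -1311/257)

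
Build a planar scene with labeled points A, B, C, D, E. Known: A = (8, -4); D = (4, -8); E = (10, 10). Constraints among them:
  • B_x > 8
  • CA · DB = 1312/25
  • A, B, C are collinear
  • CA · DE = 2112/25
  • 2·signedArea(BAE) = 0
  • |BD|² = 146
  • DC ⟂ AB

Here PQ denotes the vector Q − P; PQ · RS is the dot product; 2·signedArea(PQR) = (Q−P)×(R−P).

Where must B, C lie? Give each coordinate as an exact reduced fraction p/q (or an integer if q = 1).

1. B_x = 9  [line -14·x + 2·y + 120 = 0 ∩ |BD|² = 146]
2. B_y = 3  [line -14·x + 2·y + 120 = 0 ∩ |BD|² = 146]
   → B = (9, 3)
3. C_x = 184/25  [A, B, C are collinear ∩ DC ⟂ AB]
4. C_y = -212/25  [A, B, C are collinear ∩ DC ⟂ AB]
   → C = (184/25, -212/25)

B = (9, 3)
C = (184/25, -212/25)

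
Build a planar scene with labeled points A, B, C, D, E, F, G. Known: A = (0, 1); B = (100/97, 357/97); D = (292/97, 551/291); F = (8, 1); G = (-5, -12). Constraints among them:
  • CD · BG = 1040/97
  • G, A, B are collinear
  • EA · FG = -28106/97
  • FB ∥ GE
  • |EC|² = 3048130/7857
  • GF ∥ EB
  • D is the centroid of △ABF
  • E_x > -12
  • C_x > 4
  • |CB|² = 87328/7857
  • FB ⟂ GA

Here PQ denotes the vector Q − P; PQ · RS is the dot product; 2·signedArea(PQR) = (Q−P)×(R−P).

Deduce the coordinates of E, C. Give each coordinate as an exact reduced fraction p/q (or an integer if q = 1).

1. E_x = -1161/97  [GF ∥ EB ∩ FB ∥ GE]
2. E_y = -904/97  [GF ∥ EB ∩ FB ∥ GE]
   → E = (-1161/97, -904/97)
3. C_x = 1168/291  [line 585/97·x + 1521/97·y + -5681/97 = 0 ∩ |CB|² = 87328/7857]
4. C_y = 1913/873  [line 585/97·x + 1521/97·y + -5681/97 = 0 ∩ |CB|² = 87328/7857]
   → C = (1168/291, 1913/873)

C = (1168/291, 1913/873)
E = (-1161/97, -904/97)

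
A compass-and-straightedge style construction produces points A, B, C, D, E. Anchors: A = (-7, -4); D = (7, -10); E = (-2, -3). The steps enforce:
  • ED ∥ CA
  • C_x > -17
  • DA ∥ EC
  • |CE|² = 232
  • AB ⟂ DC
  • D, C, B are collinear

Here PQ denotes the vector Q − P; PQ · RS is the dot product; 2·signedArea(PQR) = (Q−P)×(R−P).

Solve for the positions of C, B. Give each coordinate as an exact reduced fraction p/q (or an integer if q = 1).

B = (-2157/349, -890/349)
C = (-16, 3)

1. C_x = -16  [ED ∥ CA ∩ DA ∥ EC]
2. C_y = 3  [ED ∥ CA ∩ DA ∥ EC]
   → C = (-16, 3)
3. B_x = -2157/349  [D, C, B are collinear ∩ AB ⟂ DC]
4. B_y = -890/349  [D, C, B are collinear ∩ AB ⟂ DC]
   → B = (-2157/349, -890/349)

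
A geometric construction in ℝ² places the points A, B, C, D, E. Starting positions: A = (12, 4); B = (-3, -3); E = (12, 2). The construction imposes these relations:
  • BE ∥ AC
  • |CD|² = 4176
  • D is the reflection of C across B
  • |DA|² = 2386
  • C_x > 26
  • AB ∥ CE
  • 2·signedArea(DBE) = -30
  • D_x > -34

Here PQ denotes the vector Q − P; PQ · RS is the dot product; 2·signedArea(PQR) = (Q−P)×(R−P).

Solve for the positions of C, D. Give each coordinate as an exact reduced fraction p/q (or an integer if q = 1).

C = (27, 9)
D = (-33, -15)

1. C_x = 27  [AB ∥ CE ∩ BE ∥ AC]
2. C_y = 9  [AB ∥ CE ∩ BE ∥ AC]
   → C = (27, 9)
3. D_x = -33  [D is the reflection of C across B]
4. D_y = -15  [D is the reflection of C across B]
   → D = (-33, -15)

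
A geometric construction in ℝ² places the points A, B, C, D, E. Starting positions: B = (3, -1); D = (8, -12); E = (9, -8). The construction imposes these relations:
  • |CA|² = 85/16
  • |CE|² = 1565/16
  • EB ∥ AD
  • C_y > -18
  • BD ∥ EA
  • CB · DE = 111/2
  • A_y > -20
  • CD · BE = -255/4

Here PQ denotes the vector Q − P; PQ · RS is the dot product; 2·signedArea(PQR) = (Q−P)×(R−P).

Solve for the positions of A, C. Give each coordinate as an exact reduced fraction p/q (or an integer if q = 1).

1. A_x = 14  [EB ∥ AD ∩ BD ∥ EA]
2. A_y = -19  [EB ∥ AD ∩ BD ∥ EA]
   → A = (14, -19)
3. C_x = 25/2  [CB · DE = 111/2 ∩ CD · BE = -255/4]
4. C_y = -69/4  [CB · DE = 111/2 ∩ CD · BE = -255/4]
   → C = (25/2, -69/4)

A = (14, -19)
C = (25/2, -69/4)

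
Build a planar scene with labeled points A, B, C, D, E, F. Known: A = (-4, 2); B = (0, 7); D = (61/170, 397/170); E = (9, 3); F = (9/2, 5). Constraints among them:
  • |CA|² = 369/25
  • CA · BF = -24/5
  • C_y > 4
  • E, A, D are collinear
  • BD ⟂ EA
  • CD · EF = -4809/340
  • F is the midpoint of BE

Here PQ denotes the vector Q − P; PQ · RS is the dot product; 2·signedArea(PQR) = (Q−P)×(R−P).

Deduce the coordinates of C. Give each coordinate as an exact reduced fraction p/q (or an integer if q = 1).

1. C_x = -8/5  [line 9/2·x + -2·y + 86/5 = 0 ∩ |CA|² = 369/25]
2. C_y = 5  [line 9/2·x + -2·y + 86/5 = 0 ∩ |CA|² = 369/25]
   → C = (-8/5, 5)

C = (-8/5, 5)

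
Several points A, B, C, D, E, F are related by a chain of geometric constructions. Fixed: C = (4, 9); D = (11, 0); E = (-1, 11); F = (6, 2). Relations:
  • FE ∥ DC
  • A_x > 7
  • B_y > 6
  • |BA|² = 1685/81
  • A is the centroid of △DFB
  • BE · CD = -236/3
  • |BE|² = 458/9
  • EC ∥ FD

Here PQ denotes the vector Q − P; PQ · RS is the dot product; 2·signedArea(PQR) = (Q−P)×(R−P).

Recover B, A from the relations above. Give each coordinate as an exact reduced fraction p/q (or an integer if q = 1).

A = (65/9, 26/9)
B = (14/3, 20/3)

1. B_x = 14/3  [line -7·x + 9·y + -82/3 = 0 ∩ |BE|² = 458/9]
2. B_y = 20/3  [line -7·x + 9·y + -82/3 = 0 ∩ |BE|² = 458/9]
   → B = (14/3, 20/3)
3. A_x = 65/9  [A is the centroid of △DFB]
4. A_y = 26/9  [A is the centroid of △DFB]
   → A = (65/9, 26/9)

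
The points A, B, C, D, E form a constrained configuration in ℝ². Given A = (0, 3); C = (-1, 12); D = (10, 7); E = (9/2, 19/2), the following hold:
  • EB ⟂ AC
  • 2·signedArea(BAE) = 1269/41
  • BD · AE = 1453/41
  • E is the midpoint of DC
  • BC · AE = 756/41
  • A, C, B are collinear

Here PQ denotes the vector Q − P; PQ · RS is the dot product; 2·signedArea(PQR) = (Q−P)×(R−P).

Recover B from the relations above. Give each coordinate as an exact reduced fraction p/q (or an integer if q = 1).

B = (-27/41, 366/41)

1. B_x = -27/41  [A, C, B are collinear ∩ EB ⟂ AC]
2. B_y = 366/41  [A, C, B are collinear ∩ EB ⟂ AC]
   → B = (-27/41, 366/41)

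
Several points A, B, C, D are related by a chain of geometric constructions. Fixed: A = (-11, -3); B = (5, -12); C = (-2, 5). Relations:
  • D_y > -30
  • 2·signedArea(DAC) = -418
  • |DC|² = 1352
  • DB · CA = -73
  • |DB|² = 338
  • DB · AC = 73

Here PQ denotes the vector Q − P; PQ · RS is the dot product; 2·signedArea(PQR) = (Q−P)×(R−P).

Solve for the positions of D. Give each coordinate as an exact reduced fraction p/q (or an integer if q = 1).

D = (12, -29)

1. D_x = 12  [DB · AC = 73 ∩ 2·signedArea(DAC) = -418]
2. D_y = -29  [DB · AC = 73 ∩ 2·signedArea(DAC) = -418]
   → D = (12, -29)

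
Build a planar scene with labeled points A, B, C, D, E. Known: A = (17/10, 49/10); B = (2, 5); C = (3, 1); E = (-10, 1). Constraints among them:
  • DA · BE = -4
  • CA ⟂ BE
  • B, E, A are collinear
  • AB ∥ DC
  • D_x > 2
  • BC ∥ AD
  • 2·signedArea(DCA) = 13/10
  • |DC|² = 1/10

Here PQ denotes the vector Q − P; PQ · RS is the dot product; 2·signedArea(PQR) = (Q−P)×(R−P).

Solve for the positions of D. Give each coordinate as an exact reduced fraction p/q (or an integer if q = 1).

D = (27/10, 9/10)

1. D_x = 27/10  [AB ∥ DC ∩ BC ∥ AD]
2. D_y = 9/10  [AB ∥ DC ∩ BC ∥ AD]
   → D = (27/10, 9/10)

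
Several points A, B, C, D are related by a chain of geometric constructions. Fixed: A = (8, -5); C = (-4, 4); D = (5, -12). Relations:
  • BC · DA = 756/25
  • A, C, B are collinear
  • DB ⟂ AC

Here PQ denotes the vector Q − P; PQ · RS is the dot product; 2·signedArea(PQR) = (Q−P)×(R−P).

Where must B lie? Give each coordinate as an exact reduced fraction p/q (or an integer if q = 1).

1. B_x = 236/25  [A, C, B are collinear ∩ DB ⟂ AC]
2. B_y = -152/25  [A, C, B are collinear ∩ DB ⟂ AC]
   → B = (236/25, -152/25)

B = (236/25, -152/25)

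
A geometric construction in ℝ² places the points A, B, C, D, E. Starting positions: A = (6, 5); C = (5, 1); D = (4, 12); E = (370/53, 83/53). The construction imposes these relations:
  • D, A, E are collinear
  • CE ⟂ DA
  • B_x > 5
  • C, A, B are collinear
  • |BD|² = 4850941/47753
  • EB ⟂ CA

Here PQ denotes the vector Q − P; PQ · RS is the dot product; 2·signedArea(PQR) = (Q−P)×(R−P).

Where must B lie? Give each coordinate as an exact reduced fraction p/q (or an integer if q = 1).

1. B_x = 4730/901  [C, A, B are collinear ∩ EB ⟂ CA]
2. B_y = 1801/901  [C, A, B are collinear ∩ EB ⟂ CA]
   → B = (4730/901, 1801/901)

B = (4730/901, 1801/901)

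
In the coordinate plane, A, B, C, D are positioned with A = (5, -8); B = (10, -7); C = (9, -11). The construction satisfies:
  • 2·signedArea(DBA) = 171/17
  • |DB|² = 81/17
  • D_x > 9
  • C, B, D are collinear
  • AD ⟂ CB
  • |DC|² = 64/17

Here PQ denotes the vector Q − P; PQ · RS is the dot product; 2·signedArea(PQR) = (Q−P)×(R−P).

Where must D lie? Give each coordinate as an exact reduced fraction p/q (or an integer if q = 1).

1. D_x = 161/17  [C, B, D are collinear ∩ AD ⟂ CB]
2. D_y = -155/17  [C, B, D are collinear ∩ AD ⟂ CB]
   → D = (161/17, -155/17)

D = (161/17, -155/17)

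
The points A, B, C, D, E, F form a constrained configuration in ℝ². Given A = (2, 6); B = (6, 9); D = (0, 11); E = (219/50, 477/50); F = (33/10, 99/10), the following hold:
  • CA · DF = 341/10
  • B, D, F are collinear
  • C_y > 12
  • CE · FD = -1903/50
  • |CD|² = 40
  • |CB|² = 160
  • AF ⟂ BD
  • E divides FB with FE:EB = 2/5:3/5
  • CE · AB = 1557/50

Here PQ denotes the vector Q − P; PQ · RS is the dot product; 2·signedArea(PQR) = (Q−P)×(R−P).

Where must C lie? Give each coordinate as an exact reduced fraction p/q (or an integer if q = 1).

C = (-6, 13)

1. C_x = -6  [CA · DF = 341/10 ∩ CE · AB = 1557/50]
2. C_y = 13  [CA · DF = 341/10 ∩ CE · AB = 1557/50]
   → C = (-6, 13)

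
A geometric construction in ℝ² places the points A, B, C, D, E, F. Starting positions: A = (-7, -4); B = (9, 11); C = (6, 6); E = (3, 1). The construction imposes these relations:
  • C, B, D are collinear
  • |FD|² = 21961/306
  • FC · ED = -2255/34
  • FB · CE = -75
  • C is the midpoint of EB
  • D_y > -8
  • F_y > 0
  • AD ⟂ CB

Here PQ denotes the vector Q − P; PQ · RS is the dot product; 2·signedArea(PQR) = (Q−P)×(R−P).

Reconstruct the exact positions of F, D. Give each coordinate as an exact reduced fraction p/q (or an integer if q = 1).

D = (-63/34, -241/34)
F = (2/3, 1)

1. D_x = -63/34  [C, B, D are collinear ∩ AD ⟂ CB]
2. D_y = -241/34  [C, B, D are collinear ∩ AD ⟂ CB]
   → D = (-63/34, -241/34)
3. F_x = 2/3  [line 3·x + 5·y + -7 = 0 ∩ |FD|² = 21961/306]
4. F_y = 1  [line 3·x + 5·y + -7 = 0 ∩ |FD|² = 21961/306]
   → F = (2/3, 1)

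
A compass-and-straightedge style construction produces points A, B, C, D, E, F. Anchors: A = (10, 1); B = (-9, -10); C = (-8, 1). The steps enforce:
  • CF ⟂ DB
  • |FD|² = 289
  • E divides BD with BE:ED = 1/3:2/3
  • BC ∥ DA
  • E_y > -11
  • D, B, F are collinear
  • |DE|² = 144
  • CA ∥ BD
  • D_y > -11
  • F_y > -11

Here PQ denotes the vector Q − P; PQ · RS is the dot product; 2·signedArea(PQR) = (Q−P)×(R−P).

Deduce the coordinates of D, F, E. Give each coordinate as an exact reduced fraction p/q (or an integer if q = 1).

D = (9, -10)
E = (-3, -10)
F = (-8, -10)

1. D_x = 9  [BC ∥ DA ∩ CA ∥ BD]
2. D_y = -10  [BC ∥ DA ∩ CA ∥ BD]
   → D = (9, -10)
3. F_x = -8  [D, B, F are collinear ∩ CF ⟂ DB]
4. F_y = -10  [D, B, F are collinear ∩ CF ⟂ DB]
   → F = (-8, -10)
5. E_x = -3  [E divides BD with BE:ED = 1/3:2/3]
6. E_y = -10  [E divides BD with BE:ED = 1/3:2/3]
   → E = (-3, -10)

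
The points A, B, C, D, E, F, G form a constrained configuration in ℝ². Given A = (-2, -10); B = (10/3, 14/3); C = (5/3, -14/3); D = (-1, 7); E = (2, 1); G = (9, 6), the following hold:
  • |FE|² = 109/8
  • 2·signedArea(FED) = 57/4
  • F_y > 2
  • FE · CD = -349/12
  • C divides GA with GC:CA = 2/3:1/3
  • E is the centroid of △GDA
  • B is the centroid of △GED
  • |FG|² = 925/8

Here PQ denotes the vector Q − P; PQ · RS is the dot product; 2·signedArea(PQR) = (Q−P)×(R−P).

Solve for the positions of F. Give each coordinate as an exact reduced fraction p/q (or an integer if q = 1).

F = (-5/4, 11/4)

1. F_x = -5/4  [2·signedArea(FED) = 57/4 ∩ FE · CD = -349/12]
2. F_y = 11/4  [2·signedArea(FED) = 57/4 ∩ FE · CD = -349/12]
   → F = (-5/4, 11/4)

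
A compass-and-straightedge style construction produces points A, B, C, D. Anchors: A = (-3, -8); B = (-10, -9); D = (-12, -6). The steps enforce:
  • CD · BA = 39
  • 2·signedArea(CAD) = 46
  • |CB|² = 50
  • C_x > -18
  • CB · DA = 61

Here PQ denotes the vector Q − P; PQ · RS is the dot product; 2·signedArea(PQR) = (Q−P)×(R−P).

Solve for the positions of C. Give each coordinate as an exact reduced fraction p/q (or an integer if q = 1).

C = (-17, -10)

1. C_x = -17  [CD · BA = 39 ∩ 2·signedArea(CAD) = 46]
2. C_y = -10  [CD · BA = 39 ∩ 2·signedArea(CAD) = 46]
   → C = (-17, -10)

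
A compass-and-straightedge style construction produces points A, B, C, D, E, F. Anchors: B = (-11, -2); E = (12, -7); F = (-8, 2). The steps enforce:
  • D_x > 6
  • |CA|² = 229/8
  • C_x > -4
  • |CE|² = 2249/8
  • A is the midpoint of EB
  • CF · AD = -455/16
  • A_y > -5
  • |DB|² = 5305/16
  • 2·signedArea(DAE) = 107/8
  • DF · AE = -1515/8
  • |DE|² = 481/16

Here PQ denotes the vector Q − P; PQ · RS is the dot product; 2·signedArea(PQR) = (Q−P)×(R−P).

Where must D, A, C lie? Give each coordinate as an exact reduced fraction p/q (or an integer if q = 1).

A = (1/2, -9/2)
C = (-15/4, -5/4)
D = (7, -19/4)

1. A_x = 1/2  [A is the midpoint of EB]
2. A_y = -9/2  [A is the midpoint of EB]
   → A = (1/2, -9/2)
3. D_x = 7  [2·signedArea(DAE) = 107/8 ∩ DF · AE = -1515/8]
4. D_y = -19/4  [2·signedArea(DAE) = 107/8 ∩ DF · AE = -1515/8]
   → D = (7, -19/4)
5. C_x = -15/4  [line -13/2·x + 1/4·y + -385/16 = 0 ∩ |CE|² = 2249/8]
6. C_y = -5/4  [line -13/2·x + 1/4·y + -385/16 = 0 ∩ |CE|² = 2249/8]
   → C = (-15/4, -5/4)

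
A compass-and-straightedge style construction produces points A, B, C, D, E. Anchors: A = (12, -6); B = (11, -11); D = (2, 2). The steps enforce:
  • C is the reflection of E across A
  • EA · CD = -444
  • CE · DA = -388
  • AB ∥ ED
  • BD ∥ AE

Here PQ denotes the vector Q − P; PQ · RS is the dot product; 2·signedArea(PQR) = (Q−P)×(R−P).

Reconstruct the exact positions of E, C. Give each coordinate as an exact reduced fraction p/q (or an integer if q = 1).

1. E_x = 3  [AB ∥ ED ∩ BD ∥ AE]
2. E_y = 7  [AB ∥ ED ∩ BD ∥ AE]
   → E = (3, 7)
3. C_x = 21  [C is the reflection of E across A]
4. C_y = -19  [C is the reflection of E across A]
   → C = (21, -19)

C = (21, -19)
E = (3, 7)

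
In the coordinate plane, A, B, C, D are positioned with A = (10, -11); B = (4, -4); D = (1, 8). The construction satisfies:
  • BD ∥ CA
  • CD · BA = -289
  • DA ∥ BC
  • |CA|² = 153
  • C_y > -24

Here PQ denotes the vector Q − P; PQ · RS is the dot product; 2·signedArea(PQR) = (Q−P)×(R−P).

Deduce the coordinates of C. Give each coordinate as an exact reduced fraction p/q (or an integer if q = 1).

1. C_x = 13  [BD ∥ CA ∩ DA ∥ BC]
2. C_y = -23  [BD ∥ CA ∩ DA ∥ BC]
   → C = (13, -23)

C = (13, -23)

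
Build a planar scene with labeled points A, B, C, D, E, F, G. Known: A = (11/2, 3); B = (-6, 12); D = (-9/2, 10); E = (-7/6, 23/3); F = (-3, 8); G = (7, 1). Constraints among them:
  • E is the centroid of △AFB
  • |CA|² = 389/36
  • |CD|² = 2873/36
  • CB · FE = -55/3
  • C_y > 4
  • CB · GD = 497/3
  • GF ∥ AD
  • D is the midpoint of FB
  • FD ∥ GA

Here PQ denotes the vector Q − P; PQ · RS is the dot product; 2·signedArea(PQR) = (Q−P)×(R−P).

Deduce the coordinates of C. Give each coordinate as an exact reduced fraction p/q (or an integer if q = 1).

C = (8/3, 14/3)

1. C_x = 8/3  [CB · FE = -55/3 ∩ CB · GD = 497/3]
2. C_y = 14/3  [CB · FE = -55/3 ∩ CB · GD = 497/3]
   → C = (8/3, 14/3)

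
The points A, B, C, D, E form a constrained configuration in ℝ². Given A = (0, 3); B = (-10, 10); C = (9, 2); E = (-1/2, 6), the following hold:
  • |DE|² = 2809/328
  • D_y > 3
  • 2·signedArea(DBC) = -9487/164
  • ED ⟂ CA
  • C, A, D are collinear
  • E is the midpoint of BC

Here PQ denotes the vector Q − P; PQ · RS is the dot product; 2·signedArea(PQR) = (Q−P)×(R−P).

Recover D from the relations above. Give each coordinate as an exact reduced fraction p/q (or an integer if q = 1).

1. D_x = -135/164  [C, A, D are collinear ∩ ED ⟂ CA]
2. D_y = 507/164  [C, A, D are collinear ∩ ED ⟂ CA]
   → D = (-135/164, 507/164)

D = (-135/164, 507/164)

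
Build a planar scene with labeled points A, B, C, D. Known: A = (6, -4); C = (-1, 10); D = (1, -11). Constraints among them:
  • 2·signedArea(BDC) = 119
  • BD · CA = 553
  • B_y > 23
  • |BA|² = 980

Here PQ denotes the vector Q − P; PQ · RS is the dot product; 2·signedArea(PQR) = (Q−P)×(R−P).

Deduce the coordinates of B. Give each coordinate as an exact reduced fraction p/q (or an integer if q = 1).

1. B_x = -8  [2·signedArea(BDC) = 119 ∩ BD · CA = 553]
2. B_y = 24  [2·signedArea(BDC) = 119 ∩ BD · CA = 553]
   → B = (-8, 24)

B = (-8, 24)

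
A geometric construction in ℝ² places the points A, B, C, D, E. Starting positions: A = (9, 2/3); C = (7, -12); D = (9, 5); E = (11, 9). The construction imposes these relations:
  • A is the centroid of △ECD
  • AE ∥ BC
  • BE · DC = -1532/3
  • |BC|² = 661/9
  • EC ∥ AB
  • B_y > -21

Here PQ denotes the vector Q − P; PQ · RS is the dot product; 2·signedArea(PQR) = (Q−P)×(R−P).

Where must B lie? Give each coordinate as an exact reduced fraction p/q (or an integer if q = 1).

1. B_x = 5  [AE ∥ BC ∩ EC ∥ AB]
2. B_y = -61/3  [AE ∥ BC ∩ EC ∥ AB]
   → B = (5, -61/3)

B = (5, -61/3)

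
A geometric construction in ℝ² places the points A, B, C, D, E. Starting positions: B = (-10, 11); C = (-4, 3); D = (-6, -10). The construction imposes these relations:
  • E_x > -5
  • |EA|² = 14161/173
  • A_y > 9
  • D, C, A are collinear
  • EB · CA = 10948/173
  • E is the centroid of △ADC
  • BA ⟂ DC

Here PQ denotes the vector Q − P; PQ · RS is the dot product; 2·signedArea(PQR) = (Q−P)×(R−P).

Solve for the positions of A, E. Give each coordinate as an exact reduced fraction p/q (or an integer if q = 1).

1. A_x = -508/173  [D, C, A are collinear ∩ BA ⟂ DC]
2. A_y = 1715/173  [D, C, A are collinear ∩ BA ⟂ DC]
   → A = (-508/173, 1715/173)
3. E_x = -746/173  [E is the centroid of △ADC]
4. E_y = 168/173  [E is the centroid of △ADC]
   → E = (-746/173, 168/173)

A = (-508/173, 1715/173)
E = (-746/173, 168/173)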